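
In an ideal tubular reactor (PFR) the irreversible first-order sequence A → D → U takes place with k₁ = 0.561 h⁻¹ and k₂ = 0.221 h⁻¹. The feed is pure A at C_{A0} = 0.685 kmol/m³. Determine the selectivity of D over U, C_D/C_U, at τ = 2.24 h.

2.99

Solving the coupled first-order balances gives C_D(τ) = [k₁/(k₂−k₁)]·C_{A0}·(e^(−k₁τ) − e^(−k₂τ)).
e^(−k₁τ) = e^(−0.561×2.24) = e^(−1.257) = 0.2846; e^(−k₂τ) = e^(−0.4950) = 0.6095.
C_D = 0.561×0.685/(0.221−0.561) × (0.2846−0.6095) = (-1.130)×(-0.3249) = 0.3673 kmol/m³.
C_A = C_{A0}e^(−k₁τ) = 0.1950 kmol/m³, so C_U = C_{A0}−C_A−C_D = 0.1228 kmol/m³; C_D/C_U = 2.99.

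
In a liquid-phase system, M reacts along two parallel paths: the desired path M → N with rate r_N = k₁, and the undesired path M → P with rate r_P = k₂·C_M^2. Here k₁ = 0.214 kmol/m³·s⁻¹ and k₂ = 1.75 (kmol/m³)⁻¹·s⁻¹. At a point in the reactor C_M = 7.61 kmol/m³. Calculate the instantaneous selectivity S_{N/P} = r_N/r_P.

0.00211

S_{N/P} = r_N/r_P = (k₁)/(k₂·C_M^2) = (k₁/k₂)·C_M^-2.
= (0.214) / (1.75×7.610^2) = 0.2140/101.3 = 0.00211.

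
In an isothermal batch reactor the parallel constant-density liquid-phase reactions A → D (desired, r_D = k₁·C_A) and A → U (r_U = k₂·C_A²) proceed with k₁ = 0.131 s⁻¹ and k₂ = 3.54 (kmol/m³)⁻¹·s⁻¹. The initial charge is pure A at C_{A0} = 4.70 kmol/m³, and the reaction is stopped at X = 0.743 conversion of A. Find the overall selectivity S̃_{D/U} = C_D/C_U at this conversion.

0.0144

C_A = C_{A0}(1−X) = 1.208 kmol/m³.
Along a PFR/batch, dC_D/dC_A = −r_D/(r_D+r_U) = −k₁/(k₁+k₂·C_A).
Integrating from C_{A0} to C_A: C_D = (0.131/3.54)·ln[(0.131+3.54·4.70)/(0.131+3.54·1.21)] = 0.03701·ln(16.77/4.407) = 0.04945 kmol/m³.
C_U = (C_{A0}−C_A)−C_D = 3.443 kmol/m³; S̃_{D/U} = 0.04945/3.443 = 0.0144.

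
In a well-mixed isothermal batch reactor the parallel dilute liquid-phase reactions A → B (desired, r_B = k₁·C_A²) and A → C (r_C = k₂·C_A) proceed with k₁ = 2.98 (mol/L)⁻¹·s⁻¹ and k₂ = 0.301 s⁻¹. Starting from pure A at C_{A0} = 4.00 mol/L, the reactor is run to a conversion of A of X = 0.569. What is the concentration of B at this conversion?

2.19 mol/L

C_A = C_{A0}(1−X) = 1.724 mol/L.
Along a PFR/batch, dC_C/dC_A = −r_C/(r_B+r_C) = −k₂/(k₂+k₁·C_A).
Integrating from C_{A0} to C_A: C_C = (0.301/2.98)·ln[(0.301+2.98·4.00)/(0.301+2.98·1.72)] = 0.1010·ln(12.22/5.439) = 0.08178 mol/L.
Then C_B = (C_{A0}−C_A) − C_C = 2.276 − 0.08178 = 2.194 mol/L.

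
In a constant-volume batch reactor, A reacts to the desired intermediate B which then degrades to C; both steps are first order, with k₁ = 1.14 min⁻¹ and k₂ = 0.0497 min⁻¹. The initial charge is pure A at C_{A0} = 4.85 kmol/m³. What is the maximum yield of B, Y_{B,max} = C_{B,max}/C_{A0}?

For a first-order series the maximum intermediate yield is C_{B,max}/C_{A0} = (k₁/k₂)^[k₂/(k₂−k₁)].
= (1.14/0.0497)^(0.0497/(0.0497−1.14)) = (22.94)^(-0.04558) = 0.8669.

0.867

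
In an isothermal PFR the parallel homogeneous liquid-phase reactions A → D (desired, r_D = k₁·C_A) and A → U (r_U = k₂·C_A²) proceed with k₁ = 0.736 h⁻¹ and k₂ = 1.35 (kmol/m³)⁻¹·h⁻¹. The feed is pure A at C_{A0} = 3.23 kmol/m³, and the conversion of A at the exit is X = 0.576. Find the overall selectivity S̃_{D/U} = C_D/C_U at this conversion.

C_A = C_{A0}(1−X) = 1.370 kmol/m³.
Along a PFR/batch, dC_D/dC_A = −r_D/(r_D+r_U) = −k₁/(k₁+k₂·C_A).
Integrating from C_{A0} to C_A: C_D = (0.736/1.35)·ln[(0.736+1.35·3.23)/(0.736+1.35·1.37)] = 0.5452·ln(5.096/2.585) = 0.3701 kmol/m³.
C_U = (C_{A0}−C_A)−C_D = 1.490 kmol/m³; S̃_{D/U} = 0.3701/1.490 = 0.248.

0.248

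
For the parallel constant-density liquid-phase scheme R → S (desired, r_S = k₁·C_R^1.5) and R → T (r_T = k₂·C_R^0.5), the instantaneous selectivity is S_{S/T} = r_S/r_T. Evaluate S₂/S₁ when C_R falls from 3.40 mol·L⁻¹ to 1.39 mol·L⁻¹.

0.409

S_{S/T} = (k₁/k₂)·C_R, so S₂/S₁ = (C_{R,2}/C_{R,1}).
= 1.39/3.40 = 0.409.
Selectivity toward S falls as C_R falls — high-concentration operation is favoured.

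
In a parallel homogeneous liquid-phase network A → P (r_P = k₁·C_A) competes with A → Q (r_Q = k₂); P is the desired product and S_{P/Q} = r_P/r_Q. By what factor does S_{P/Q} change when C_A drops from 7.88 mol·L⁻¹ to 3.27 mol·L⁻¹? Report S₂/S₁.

0.415

S_{P/Q} = (k₁/k₂)·C_A, so S₂/S₁ = (C_{A,2}/C_{A,1}).
= 3.27/7.88 = 0.415.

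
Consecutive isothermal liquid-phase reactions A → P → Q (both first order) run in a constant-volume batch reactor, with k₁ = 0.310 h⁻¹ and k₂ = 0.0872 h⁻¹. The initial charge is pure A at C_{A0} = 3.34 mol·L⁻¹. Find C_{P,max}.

2.03 mol·L⁻¹

At the optimum, C_{P,max}/C_{A0} = (k₁/k₂)^[k₂/(k₂−k₁)].
= (0.310/0.0872)^(0.0872/(0.0872−0.310)) = (3.555)^(-0.3914) = 0.6087.
C_{P,max} = 0.6087×3.34 = 2.03 mol·L⁻¹.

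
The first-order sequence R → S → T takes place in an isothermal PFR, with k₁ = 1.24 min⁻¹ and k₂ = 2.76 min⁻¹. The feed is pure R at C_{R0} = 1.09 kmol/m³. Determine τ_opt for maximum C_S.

Setting dC_S/dτ = 0 gives τ_opt = ln(k₂/k₁)/(k₂−k₁).
= ln(2.76/1.24)/(2.76−1.24) = ln(2.226)/1.520 = 0.8001/1.520 = 0.526 min.

0.526 min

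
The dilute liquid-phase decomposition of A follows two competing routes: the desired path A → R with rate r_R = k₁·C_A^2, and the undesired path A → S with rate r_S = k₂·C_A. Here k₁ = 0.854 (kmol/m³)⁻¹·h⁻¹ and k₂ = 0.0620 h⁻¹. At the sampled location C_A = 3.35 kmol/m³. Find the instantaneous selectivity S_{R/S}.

46.1

S_{R/S} = r_R/r_S = (k₁·C_A^2)/(k₂·C_A) = (k₁/k₂)·C_A.
= (0.854×3.350^2) / (0.0620×3.350) = 9.584/0.2077 = 46.1.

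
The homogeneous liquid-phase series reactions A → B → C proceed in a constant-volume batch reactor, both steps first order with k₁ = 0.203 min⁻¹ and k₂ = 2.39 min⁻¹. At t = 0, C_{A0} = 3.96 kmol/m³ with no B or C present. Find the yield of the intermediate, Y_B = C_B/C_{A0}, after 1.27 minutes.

The intermediate concentration in a first-order A→B→C sequence is C_B = k₁C_{A0}(e^(−k₁t) − e^(−k₂t))/(k₂−k₁).
e^(−k₁t) = e^(−0.203×1.27) = e^(−0.2578) = 0.7727; e^(−k₂t) = e^(−3.035) = 0.04806.
C_B = 0.203×3.96/(2.39−0.203) × (0.7727−0.04806) = 0.3676×0.7247 = 0.2664 kmol/m³.
Y_B = C_B/C_{A0} = 0.2664/3.96 = 0.0673.

0.0673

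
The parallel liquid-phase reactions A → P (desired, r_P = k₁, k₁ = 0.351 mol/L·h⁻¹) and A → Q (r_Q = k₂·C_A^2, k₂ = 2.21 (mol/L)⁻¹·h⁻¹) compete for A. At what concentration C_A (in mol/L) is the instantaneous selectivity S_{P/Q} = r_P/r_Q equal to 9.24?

0.131 mol/L

S_{P/Q} = (k₁/k₂)·C_A^-2 ⇒ C_A = (S·k₂/k₁)^(-0.5).
= (9.24×2.21/0.351)^(-0.5) = (58.18)^(-0.5) = 0.131 mol/L.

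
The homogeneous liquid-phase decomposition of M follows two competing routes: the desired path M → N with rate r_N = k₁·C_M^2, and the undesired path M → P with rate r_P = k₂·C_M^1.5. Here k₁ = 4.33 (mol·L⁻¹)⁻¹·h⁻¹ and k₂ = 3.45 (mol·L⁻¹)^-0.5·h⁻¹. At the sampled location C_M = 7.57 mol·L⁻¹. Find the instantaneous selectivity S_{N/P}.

3.45

S_{N/P} = r_N/r_P = (k₁·C_M^2)/(k₂·C_M^1.5) = (k₁/k₂)·C_M^0.5.
= (4.33×7.570^2) / (3.45×7.570^1.5) = 248.1/71.86 = 3.45.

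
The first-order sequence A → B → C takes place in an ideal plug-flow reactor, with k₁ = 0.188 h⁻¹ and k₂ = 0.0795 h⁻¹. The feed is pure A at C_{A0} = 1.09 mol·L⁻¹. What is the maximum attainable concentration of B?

For a first-order series the maximum intermediate yield is C_{B,max}/C_{A0} = (k₁/k₂)^[k₂/(k₂−k₁)].
= (0.188/0.0795)^(0.0795/(0.0795−0.188)) = (2.365)^(-0.7327) = 0.5323.
C_{B,max} = 0.5323×1.09 = 0.580 mol·L⁻¹.

0.580 mol·L⁻¹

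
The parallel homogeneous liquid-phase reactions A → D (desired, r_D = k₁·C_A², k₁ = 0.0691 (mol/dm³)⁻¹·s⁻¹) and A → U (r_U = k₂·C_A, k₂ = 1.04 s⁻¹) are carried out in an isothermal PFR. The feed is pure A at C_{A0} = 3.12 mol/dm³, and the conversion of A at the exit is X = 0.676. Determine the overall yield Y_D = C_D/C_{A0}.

0.0808

C_A = C_{A0}(1−X) = 1.011 mol/dm³.
Along a PFR/batch, dC_U/dC_A = −r_U/(r_D+r_U) = −k₂/(k₂+k₁·C_A).
Integrating from C_{A0} to C_A: C_U = (1.04/0.0691)·ln[(1.04+0.0691·3.12)/(1.04+0.0691·1.01)] = 15.05·ln(1.256/1.110) = 1.857 mol/dm³.
Then C_D = (C_{A0}−C_A) − C_U = 2.109 − 1.857 = 0.2522 mol/dm³.
Y_D = C_D/C_{A0} = 0.2522/3.12 = 0.0808.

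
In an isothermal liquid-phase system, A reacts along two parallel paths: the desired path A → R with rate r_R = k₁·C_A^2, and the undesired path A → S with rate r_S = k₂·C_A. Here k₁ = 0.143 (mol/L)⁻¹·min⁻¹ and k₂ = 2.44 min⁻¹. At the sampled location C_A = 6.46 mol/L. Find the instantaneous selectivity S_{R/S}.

S_{R/S} = r_R/r_S = (k₁·C_A^2)/(k₂·C_A) = (k₁/k₂)·C_A.
= (0.143×6.460^2) / (2.44×6.460) = 5.968/15.76 = 0.379.
Since the desired path is higher order in A, keeping C_A high (PFR or concentrated feed) favours R.

0.379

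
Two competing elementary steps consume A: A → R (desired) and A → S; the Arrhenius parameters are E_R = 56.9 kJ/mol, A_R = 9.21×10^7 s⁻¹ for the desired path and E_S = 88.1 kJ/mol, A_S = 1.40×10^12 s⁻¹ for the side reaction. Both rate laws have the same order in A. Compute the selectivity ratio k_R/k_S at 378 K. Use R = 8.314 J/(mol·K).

1.35

k_R/k_S = (A_R/A_S)·exp[−(E_R−E_S)/(RT)] = (A_R/A_S)·exp[(E_S−E_R)/(RT)].
(E_S−E_R)/(RT) = (88.1−56.9)×10³/(8.314×378) = 31200/3143 = 9.928.
k_R/k_S = (9.21×10^7/1.40×10^12)·exp(9.928) = 6.579×10^-5 × 20492 = 1.35.
Since E_R < E_S, lowering the temperature improves selectivity toward R.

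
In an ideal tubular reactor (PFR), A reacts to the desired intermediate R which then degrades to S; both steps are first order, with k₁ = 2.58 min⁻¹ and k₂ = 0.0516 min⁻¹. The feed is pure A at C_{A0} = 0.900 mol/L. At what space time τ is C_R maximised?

The intermediate peaks when r₁ = r₂, i.e. k₁e^(−k₁τ) = k₂e^(−k₂τ), giving τ_opt = ln(k₂/k₁)/(k₂−k₁).
= ln(0.0516/2.58)/(0.0516−2.58) = ln(0.02000)/-2.528 = -3.912/-2.528 = 1.55 min.

1.55 min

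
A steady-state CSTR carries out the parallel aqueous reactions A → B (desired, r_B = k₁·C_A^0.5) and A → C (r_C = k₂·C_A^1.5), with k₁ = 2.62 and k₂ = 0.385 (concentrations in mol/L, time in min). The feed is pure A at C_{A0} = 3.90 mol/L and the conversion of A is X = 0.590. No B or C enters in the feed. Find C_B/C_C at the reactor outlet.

4.26

Exit C_A = C_{A0}(1−X) = 3.90×0.410 = 1.599 mol/L.
In a CSTR the entire volume is at exit conditions, so r_B = 2.62×1.599^0.5 = 3.313 and r_C = 0.385×1.599^1.5 = 0.7785.
Overall selectivity = C_B/C_C = r_Bτ/(r_Cτ) = r_B/r_C = 4.26.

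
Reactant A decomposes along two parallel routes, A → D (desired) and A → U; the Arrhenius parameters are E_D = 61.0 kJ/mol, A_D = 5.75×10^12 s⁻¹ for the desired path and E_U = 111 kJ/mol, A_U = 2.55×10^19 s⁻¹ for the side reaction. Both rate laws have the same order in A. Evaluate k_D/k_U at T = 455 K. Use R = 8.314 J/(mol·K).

k_D/k_U = (A_D/A_U)·exp[−(E_D−E_U)/(RT)] = (A_D/A_U)·exp[(E_U−E_D)/(RT)].
(E_U−E_D)/(RT) = (111−61.0)×10³/(8.314×455) = 50000/3783 = 13.22.
k_D/k_U = (5.75×10^12/2.55×10^19)·exp(13.22) = 2.255×10^-7 × 5.499×10^5 = 0.124.

0.124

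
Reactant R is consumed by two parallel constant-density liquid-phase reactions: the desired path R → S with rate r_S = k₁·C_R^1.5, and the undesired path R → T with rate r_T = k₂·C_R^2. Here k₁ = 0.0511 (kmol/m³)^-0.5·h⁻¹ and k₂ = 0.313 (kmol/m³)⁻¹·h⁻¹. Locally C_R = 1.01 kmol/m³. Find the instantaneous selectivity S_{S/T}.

0.162

S_{S/T} = r_S/r_T = (k₁·C_R^1.5)/(k₂·C_R^2) = (k₁/k₂)·C_R^-0.5.
= (0.0511×1.010^1.5) / (0.313×1.010^2) = 0.05187/0.3193 = 0.162.
The undesired path is higher order in R, so low C_R (CSTR or dilute feed) favours S.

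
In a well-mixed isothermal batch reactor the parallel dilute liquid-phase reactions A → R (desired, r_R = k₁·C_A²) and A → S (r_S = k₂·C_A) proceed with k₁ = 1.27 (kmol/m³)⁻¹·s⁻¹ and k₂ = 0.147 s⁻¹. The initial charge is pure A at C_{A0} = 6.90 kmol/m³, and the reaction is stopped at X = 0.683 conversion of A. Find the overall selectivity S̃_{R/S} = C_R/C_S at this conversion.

35.6

C_A = C_{A0}(1−X) = 2.187 kmol/m³.
Along a PFR/batch, dC_S/dC_A = −r_S/(r_R+r_S) = −k₂/(k₂+k₁·C_A).
Integrating from C_{A0} to C_A: C_S = (0.147/1.27)·ln[(0.147+1.27·6.90)/(0.147+1.27·2.19)] = 0.1157·ln(8.910/2.925) = 0.1289 kmol/m³.
Then C_R = (C_{A0}−C_A) − C_S = 4.713 − 0.1289 = 4.584 kmol/m³.
S̃_{R/S} = C_R/C_S = 4.584/0.1289 = 35.6.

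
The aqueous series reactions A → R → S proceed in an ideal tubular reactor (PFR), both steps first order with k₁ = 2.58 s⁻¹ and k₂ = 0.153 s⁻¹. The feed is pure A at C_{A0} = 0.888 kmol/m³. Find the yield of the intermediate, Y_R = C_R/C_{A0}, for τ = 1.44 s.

0.827

Solving the coupled first-order balances gives C_R(τ) = [k₁/(k₂−k₁)]·C_{A0}·(e^(−k₁τ) − e^(−k₂τ)).
e^(−k₁τ) = e^(−2.58×1.44) = e^(−3.715) = 0.02435; e^(−k₂τ) = e^(−0.2203) = 0.8023.
C_R = 2.58×0.888/(0.153−2.58) × (0.02435−0.8023) = (-0.9440)×(-0.7779) = 0.7343 kmol/m³.
Y_R = C_R/C_{A0} = 0.7343/0.888 = 0.827.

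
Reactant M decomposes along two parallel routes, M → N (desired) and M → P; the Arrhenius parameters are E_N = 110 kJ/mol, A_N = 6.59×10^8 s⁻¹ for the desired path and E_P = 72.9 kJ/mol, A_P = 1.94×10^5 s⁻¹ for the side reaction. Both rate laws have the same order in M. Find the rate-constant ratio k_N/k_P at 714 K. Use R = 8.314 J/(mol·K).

k_N/k_P = (A_N/A_P)·exp[−(E_N−E_P)/(RT)] = (A_N/A_P)·exp[(E_P−E_N)/(RT)].
(E_P−E_N)/(RT) = (72.9−110)×10³/(8.314×714) = -37100/5936 = -6.250.
k_N/k_P = (6.59×10^8/1.94×10^5)·exp(-6.250) = 3397 × 0.001931 = 6.56.

6.56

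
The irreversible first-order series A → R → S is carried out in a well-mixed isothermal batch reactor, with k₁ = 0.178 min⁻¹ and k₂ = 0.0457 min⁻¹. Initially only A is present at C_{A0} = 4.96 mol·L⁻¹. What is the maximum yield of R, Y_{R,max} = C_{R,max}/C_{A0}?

0.625

For a first-order series the maximum intermediate yield is C_{R,max}/C_{A0} = (k₁/k₂)^[k₂/(k₂−k₁)].
= (0.178/0.0457)^(0.0457/(0.0457−0.178)) = (3.895)^(-0.3454) = 0.6252.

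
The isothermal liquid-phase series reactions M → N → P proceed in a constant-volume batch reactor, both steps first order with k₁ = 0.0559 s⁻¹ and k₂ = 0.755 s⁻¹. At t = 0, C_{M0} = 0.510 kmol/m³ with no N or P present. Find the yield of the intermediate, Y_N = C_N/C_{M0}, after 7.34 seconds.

0.0527

Solving the coupled first-order balances gives C_N(t) = [k₁/(k₂−k₁)]·C_{M0}·(e^(−k₁t) − e^(−k₂t)).
e^(−k₁t) = e^(−0.0559×7.34) = e^(−0.4103) = 0.6634; e^(−k₂t) = e^(−5.542) = 0.003920.
C_N = 0.0559×0.510/(0.755−0.0559) × (0.6634−0.003920) = 0.04078×0.6595 = 0.02690 kmol/m³.
Y_N = C_N/C_{M0} = 0.02690/0.510 = 0.0527.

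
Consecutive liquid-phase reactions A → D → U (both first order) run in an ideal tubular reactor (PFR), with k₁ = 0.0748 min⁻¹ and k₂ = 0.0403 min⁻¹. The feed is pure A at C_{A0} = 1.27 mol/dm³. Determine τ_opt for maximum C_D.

17.9 min

The intermediate peaks when r₁ = r₂, i.e. k₁e^(−k₁τ) = k₂e^(−k₂τ), giving τ_opt = ln(k₂/k₁)/(k₂−k₁).
= ln(0.0403/0.0748)/(0.0403−0.0748) = ln(0.5388)/-0.03450 = -0.6185/-0.03450 = 17.9 min.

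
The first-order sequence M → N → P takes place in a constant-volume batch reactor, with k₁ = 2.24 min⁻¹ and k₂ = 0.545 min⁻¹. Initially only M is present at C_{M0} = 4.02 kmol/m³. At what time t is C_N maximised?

0.834 min

Setting dC_N/dt = 0 gives t_opt = ln(k₂/k₁)/(k₂−k₁).
= ln(0.545/2.24)/(0.545−2.24) = ln(0.2433)/-1.695 = -1.413/-1.695 = 0.834 min.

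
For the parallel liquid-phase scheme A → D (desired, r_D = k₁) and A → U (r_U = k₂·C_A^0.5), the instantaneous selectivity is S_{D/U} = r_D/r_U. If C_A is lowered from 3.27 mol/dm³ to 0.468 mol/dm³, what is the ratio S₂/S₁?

2.64

S_{D/U} = (k₁/k₂)·C_A^-0.5, so S₂/S₁ = (C_{A,2}/C_{A,1})^-0.5.
= (0.468/3.27)^(-0.5) = (0.1431)^(-0.5) = 2.64.
Selectivity toward D rises as C_A falls — low-concentration operation is favoured.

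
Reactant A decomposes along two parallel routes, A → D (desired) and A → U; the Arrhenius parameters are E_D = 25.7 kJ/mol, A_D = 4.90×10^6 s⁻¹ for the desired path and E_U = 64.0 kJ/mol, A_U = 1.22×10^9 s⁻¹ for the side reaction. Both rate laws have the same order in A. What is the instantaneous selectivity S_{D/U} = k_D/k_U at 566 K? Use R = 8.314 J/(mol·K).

k_D/k_U = (A_D/A_U)·exp[−(E_D−E_U)/(RT)] = (A_D/A_U)·exp[(E_U−E_D)/(RT)].
(E_U−E_D)/(RT) = (64.0−25.7)×10³/(8.314×566) = 38300/4706 = 8.139.
k_D/k_U = (4.90×10^6/1.22×10^9)·exp(8.139) = 0.004016 × 3426 = 13.8.

13.8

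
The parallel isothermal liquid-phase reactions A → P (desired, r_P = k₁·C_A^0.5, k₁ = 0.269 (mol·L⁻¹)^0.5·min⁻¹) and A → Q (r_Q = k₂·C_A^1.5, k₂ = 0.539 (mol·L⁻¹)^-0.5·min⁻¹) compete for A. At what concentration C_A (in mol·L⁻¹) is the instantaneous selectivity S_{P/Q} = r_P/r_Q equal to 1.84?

S_{P/Q} = (k₁/k₂)·C_A⁻¹ ⇒ C_A = (S·k₂/k₁)^(-1).
= (1.84×0.539/0.269)^(-1) = (3.687)^(-1) = 0.271 mol·L⁻¹.

0.271 mol·L⁻¹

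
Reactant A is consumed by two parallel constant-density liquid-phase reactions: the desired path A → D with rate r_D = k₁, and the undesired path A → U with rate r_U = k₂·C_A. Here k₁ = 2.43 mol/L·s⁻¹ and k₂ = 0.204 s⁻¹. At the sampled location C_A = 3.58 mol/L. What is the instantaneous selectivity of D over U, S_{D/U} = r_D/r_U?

S_{D/U} = r_D/r_U = (k₁)/(k₂·C_A) = (k₁/k₂)·C_A⁻¹.
= (2.43) / (0.204×3.580) = 2.430/0.7303 = 3.33.
The undesired path is higher order in A, so low C_A (CSTR or dilute feed) favours D.

3.33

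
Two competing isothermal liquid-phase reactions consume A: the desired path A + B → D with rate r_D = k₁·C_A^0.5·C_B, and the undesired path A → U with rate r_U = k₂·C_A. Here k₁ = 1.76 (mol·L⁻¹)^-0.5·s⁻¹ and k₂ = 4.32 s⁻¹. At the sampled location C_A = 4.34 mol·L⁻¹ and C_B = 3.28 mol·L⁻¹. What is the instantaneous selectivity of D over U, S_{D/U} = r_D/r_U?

0.641

S_{D/U} = r_D/r_U = (k₁·C_A^0.5·C_B)/(k₂·C_A) = (k₁/k₂)·C_A^-0.5·C_B.
= (1.76×4.340^0.5×3.280) / (4.32×4.340) = 12.03/18.75 = 0.641.
The undesired path is higher order in A, so low C_A (CSTR or dilute feed) favours D.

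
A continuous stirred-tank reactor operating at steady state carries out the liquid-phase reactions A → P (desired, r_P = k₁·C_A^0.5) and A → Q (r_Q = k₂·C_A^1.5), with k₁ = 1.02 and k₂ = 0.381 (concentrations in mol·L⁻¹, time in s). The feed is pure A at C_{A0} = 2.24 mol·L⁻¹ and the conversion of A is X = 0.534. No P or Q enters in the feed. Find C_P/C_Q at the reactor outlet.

Exit C_A = C_{A0}(1−X) = 2.24×0.466 = 1.044 mol·L⁻¹.
In a CSTR the entire volume is at exit conditions, so r_P = 1.02×1.044^0.5 = 1.042 and r_Q = 0.381×1.044^1.5 = 0.4063.
Overall selectivity = C_P/C_Q = r_Pτ/(r_Qτ) = r_P/r_Q = 2.56.

2.56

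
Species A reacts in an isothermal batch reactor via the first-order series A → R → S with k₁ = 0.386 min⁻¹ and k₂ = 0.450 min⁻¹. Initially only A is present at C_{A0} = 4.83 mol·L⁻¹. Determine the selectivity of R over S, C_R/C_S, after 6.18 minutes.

0.250

The intermediate concentration in a first-order A→B→C sequence is C_R = k₁C_{A0}(e^(−k₁t) − e^(−k₂t))/(k₂−k₁).
e^(−k₁t) = e^(−0.386×6.18) = e^(−2.385) = 0.09204; e^(−k₂t) = e^(−2.781) = 0.06198.
C_R = 0.386×4.83/(0.450−0.386) × (0.09204−0.06198) = 29.13×0.03007 = 0.8759 mol·L⁻¹.
C_A = C_{A0}e^(−k₁t) = 0.4446 mol·L⁻¹, so C_S = C_{A0}−C_A−C_R = 3.510 mol·L⁻¹; C_R/C_S = 0.250.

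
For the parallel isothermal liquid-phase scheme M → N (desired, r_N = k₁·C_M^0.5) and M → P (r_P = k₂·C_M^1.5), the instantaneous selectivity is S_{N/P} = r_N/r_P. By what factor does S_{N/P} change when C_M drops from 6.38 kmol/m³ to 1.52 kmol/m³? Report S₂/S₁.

S_{N/P} = (k₁/k₂)·C_M⁻¹, so S₂/S₁ = (C_{M,2}/C_{M,1})⁻¹.
= 6.38/1.52 = 4.20.

4.20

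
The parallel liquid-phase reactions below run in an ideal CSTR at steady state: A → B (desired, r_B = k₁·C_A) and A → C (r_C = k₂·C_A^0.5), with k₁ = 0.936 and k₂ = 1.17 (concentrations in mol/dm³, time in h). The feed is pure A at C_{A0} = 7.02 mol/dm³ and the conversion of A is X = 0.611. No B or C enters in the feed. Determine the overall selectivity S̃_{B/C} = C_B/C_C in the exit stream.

1.32

Exit C_A = C_{A0}(1−X) = 7.02×0.389 = 2.731 mol/dm³.
A CSTR operates uniformly at the exit composition, giving r_B = 2.556 and r_C = 1.933 (each k·C_A^n at C_A = 2.731).
Overall selectivity = C_B/C_C = r_Bτ/(r_Cτ) = r_B/r_C = 1.32.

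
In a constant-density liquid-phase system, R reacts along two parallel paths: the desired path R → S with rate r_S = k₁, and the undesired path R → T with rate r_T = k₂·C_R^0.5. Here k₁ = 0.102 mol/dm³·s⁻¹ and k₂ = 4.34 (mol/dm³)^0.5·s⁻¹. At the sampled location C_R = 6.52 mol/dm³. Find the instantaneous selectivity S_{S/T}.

0.00920

S_{S/T} = r_S/r_T = (k₁)/(k₂·C_R^0.5) = (k₁/k₂)·C_R^-0.5.
= (0.102) / (4.34×6.520^0.5) = 0.1020/11.08 = 0.00920.
The undesired path is higher order in R, so low C_R (CSTR or dilute feed) favours S.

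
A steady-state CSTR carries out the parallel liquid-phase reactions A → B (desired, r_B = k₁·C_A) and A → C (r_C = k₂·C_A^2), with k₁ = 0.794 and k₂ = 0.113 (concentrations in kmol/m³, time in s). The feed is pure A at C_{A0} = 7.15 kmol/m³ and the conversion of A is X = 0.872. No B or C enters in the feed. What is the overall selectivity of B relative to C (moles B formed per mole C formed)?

Exit C_A = C_{A0}(1−X) = 7.15×0.128 = 0.9152 kmol/m³.
A CSTR operates uniformly at the exit composition, giving r_B = 0.7267 and r_C = 0.09465 (each k·C_A^n at C_A = 0.9152).
Overall selectivity = C_B/C_C = r_Bτ/(r_Cτ) = r_B/r_C = 7.68.

7.68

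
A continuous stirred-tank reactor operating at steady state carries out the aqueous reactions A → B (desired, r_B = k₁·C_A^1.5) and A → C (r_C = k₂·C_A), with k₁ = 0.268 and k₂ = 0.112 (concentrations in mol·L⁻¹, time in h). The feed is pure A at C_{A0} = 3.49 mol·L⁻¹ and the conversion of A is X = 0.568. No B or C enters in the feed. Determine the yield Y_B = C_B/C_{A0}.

0.424

Exit C_A = C_{A0}(1−X) = 3.49×0.432 = 1.508 mol·L⁻¹.
A CSTR operates uniformly at the exit composition, giving r_B = 0.4961 and r_C = 0.1689 (each k·C_A^n at C_A = 1.508).
Fraction of consumed A going to B: r_B/(r_B+r_C) = 0.7461.
C_B = 0.7461·C_{A0}·X = 0.7461×3.49×0.568 = 1.48 mol·L⁻¹; Y_B = C_B/C_{A0} = 0.424.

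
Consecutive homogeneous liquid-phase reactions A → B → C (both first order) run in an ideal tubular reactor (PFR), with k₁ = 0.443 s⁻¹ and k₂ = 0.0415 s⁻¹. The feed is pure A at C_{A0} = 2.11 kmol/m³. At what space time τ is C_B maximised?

5.90 s

Setting dC_B/dτ = 0 gives τ_opt = ln(k₂/k₁)/(k₂−k₁).
= ln(0.0415/0.443)/(0.0415−0.443) = ln(0.09368)/-0.4015 = -2.368/-0.4015 = 5.90 s.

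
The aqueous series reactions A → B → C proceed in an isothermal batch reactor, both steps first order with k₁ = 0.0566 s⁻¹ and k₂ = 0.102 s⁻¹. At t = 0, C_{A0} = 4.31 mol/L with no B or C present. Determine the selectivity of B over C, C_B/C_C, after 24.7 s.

For first-order series with pure A initially, C_B(t) = k₁C_{A0}/(k₂−k₁)·(e^(−k₁t) − e^(−k₂t)).
e^(−k₁t) = e^(−0.0566×24.7) = e^(−1.398) = 0.2471; e^(−k₂t) = e^(−2.519) = 0.08051.
C_B = 0.0566×4.31/(0.102−0.0566) × (0.2471−0.08051) = 5.373×0.1666 = 0.8951 mol/L.
C_A = C_{A0}e^(−k₁t) = 1.065 mol/L, so C_C = C_{A0}−C_A−C_B = 2.350 mol/L; C_B/C_C = 0.381.

0.381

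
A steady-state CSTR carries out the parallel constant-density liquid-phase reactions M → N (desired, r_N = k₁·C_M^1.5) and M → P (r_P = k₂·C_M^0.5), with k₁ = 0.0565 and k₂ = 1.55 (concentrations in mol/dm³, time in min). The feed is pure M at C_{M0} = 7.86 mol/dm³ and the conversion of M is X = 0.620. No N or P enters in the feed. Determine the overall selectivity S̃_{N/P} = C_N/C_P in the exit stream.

0.109

Exit C_M = C_{M0}(1−X) = 7.86×0.380 = 2.987 mol/dm³.
Rates in a CSTR are evaluated at the outlet concentration: r_N = 0.0565×2.987^1.5 = 0.2916, r_P = 1.55×2.987^0.5 = 2.679.
Overall selectivity = C_N/C_P = r_Nτ/(r_Pτ) = r_N/r_P = 0.109.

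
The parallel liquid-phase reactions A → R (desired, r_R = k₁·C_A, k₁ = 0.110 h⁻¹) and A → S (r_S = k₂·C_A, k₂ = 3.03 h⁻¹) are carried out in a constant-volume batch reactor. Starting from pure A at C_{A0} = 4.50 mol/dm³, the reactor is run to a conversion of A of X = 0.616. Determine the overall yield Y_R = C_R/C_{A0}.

C_A = C_{A0}(1−X) = 1.728 mol/dm³.
Both paths are first order in A, so the instantaneous fraction to R is constant: dC_R/d(−C_A) = k₁/(k₁+k₂) = 0.03503.
C_R = 0.03503·(C_{A0}−C_A) = 0.03503×2.772 = 0.0971 mol/dm³.
Y_R = C_R/C_{A0} = 0.09711/4.50 = 0.0216.

0.0216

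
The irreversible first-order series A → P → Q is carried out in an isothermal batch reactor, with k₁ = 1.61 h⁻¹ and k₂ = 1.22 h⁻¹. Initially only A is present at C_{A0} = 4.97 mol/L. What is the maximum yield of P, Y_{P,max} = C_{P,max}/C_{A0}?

Evaluating C_P at t_opt = ln(k₂/k₁)/(k₂−k₁) gives C_{P,max}/C_{A0} = (k₁/k₂)^[k₂/(k₂−k₁)].
= (1.61/1.22)^(1.22/(1.22−1.61)) = (1.320)^(-3.128) = 0.4199.

0.420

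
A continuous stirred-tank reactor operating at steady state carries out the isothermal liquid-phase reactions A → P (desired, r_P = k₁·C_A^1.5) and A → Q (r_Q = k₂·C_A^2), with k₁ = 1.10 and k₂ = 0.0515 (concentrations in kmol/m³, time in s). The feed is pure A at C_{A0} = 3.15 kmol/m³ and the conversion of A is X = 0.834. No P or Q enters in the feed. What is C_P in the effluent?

2.54 kmol/m³

Exit C_A = C_{A0}(1−X) = 3.15×0.166 = 0.5229 kmol/m³.
A CSTR operates uniformly at the exit composition, giving r_P = 0.4159 and r_Q = 0.01408 (each k·C_A^n at C_A = 0.5229).
Fraction of consumed A going to P: r_P/(r_P+r_Q) = 0.9673.
C_P = 0.9673·C_{A0}·X = 0.9673×3.15×0.834 = 2.54 kmol/m³.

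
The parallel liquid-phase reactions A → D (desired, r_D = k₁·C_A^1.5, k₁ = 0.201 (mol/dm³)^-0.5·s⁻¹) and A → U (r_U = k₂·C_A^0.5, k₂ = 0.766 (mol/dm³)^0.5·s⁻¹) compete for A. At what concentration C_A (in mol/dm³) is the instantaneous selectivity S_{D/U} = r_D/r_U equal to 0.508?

1.94 mol/dm³

S_{D/U} = (k₁/k₂)·C_A ⇒ C_A = S·k₂/k₁.
= 0.508×0.766/0.201 = 1.94 mol/dm³.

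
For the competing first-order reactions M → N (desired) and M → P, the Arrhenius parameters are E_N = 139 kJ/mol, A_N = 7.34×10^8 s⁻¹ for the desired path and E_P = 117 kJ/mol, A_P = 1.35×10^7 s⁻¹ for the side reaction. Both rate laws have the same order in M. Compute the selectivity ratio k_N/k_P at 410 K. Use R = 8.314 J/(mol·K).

Since both paths have the same order in M, the concentration cancels and S_{N/P} = k_N/k_P = (A_N/A_P)·exp[(E_P−E_N)/(RT)].
(E_P−E_N)/(RT) = (117−139)×10³/(8.314×410) = -22000/3409 = -6.454.
k_N/k_P = (7.34×10^8/1.35×10^7)·exp(-6.454) = 54.37 × 0.001574 = 0.0856.
Since E_N > E_P, raising the temperature improves selectivity toward N.

0.0856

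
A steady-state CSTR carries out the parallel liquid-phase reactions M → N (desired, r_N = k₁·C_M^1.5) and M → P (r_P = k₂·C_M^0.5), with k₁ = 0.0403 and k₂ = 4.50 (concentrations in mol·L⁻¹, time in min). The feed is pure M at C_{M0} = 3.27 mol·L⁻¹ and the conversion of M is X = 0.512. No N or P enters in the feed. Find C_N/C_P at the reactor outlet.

Exit C_M = C_{M0}(1−X) = 3.27×0.488 = 1.596 mol·L⁻¹.
Rates in a CSTR are evaluated at the outlet concentration: r_N = 0.0403×1.596^1.5 = 0.08124, r_P = 4.50×1.596^0.5 = 5.685.
Overall selectivity = C_N/C_P = r_Nτ/(r_Pτ) = r_N/r_P = 0.0143.

0.0143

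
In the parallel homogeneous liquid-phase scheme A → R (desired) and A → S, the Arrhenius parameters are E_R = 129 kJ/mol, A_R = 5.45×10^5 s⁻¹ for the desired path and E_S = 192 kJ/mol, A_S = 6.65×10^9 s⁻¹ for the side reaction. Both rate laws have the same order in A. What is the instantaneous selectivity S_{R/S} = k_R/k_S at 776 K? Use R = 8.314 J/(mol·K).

1.43

k_R/k_S = (A_R/A_S)·exp[−(E_R−E_S)/(RT)] = (A_R/A_S)·exp[(E_S−E_R)/(RT)].
(E_S−E_R)/(RT) = (192−129)×10³/(8.314×776) = 63000/6452 = 9.765.
k_R/k_S = (5.45×10^5/6.65×10^9)·exp(9.765) = 8.195×10^-5 × 17412 = 1.43.
Since E_R < E_S, lowering the temperature improves selectivity toward R.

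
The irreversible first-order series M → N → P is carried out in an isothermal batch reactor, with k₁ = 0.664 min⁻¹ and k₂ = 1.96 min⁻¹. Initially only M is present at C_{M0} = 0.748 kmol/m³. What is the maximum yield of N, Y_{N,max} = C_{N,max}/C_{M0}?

For a first-order series the maximum intermediate yield is C_{N,max}/C_{M0} = (k₁/k₂)^[k₂/(k₂−k₁)].
= (0.664/1.96)^(1.96/(1.96−0.664)) = (0.3388)^(1.512) = 0.1946.

0.195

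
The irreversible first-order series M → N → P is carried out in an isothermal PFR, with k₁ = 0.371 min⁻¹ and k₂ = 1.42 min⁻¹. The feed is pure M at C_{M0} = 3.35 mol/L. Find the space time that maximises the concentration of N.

1.28 min

Setting dC_N/dτ = 0 gives τ_opt = ln(k₂/k₁)/(k₂−k₁).
= ln(1.42/0.371)/(1.42−0.371) = ln(3.827)/1.049 = 1.342/1.049 = 1.28 min.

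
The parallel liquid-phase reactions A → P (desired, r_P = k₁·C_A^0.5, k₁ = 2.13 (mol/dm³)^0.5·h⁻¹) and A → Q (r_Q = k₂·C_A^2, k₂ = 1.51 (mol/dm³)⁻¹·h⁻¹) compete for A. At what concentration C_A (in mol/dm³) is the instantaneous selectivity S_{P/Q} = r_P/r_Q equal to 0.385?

2.38 mol/dm³

S_{P/Q} = (k₁/k₂)·C_A^-1.5 ⇒ C_A = (S·k₂/k₁)^(1/(-1.5)).
= (0.385×1.51/2.13)^(-0.6667) = (0.2729)^(-0.6667) = 2.38 mol/dm³.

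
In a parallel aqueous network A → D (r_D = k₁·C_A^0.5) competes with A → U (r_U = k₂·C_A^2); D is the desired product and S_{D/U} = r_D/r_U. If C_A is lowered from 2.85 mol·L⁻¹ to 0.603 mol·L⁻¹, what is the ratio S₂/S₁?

S_{D/U} = (k₁/k₂)·C_A^-1.5, so S₂/S₁ = (C_{A,2}/C_{A,1})^-1.5.
= (0.603/2.85)^(-1.5) = (0.2116)^(-1.5) = 10.3.

10.3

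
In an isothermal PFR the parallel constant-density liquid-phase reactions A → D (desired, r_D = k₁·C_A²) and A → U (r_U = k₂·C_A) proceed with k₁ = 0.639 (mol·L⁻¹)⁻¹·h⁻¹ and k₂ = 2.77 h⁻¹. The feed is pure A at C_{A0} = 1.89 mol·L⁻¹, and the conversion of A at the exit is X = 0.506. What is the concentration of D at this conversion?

0.233 mol·L⁻¹

C_A = C_{A0}(1−X) = 0.9337 mol·L⁻¹.
Along a PFR/batch, dC_U/dC_A = −r_U/(r_D+r_U) = −k₂/(k₂+k₁·C_A).
Integrating from C_{A0} to C_A: C_U = (2.77/0.639)·ln[(2.77+0.639·1.89)/(2.77+0.639·0.934)] = 4.335·ln(3.978/3.367) = 0.7231 mol·L⁻¹.
Then C_D = (C_{A0}−C_A) − C_U = 0.9563 − 0.7231 = 0.2333 mol·L⁻¹.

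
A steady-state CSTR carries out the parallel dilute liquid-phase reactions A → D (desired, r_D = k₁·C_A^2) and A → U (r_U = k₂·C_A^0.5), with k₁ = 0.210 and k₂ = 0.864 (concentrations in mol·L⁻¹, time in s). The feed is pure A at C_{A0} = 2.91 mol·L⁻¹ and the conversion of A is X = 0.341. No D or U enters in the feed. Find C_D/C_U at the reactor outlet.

Exit C_A = C_{A0}(1−X) = 2.91×0.659 = 1.918 mol·L⁻¹.
In a CSTR the entire volume is at exit conditions, so r_D = 0.210×1.918^2 = 0.7723 and r_U = 0.864×1.918^0.5 = 1.196.
Overall selectivity = C_D/C_U = r_Dτ/(r_Uτ) = r_D/r_U = 0.645.

0.645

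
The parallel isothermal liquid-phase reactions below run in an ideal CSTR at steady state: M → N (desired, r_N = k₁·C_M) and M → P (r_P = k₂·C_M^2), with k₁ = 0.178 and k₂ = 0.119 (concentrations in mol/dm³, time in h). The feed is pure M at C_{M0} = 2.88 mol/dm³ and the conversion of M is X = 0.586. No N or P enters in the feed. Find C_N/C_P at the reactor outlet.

Exit C_M = C_{M0}(1−X) = 2.88×0.414 = 1.192 mol/dm³.
A CSTR operates uniformly at the exit composition, giving r_N = 0.2122 and r_P = 0.1692 (each k·C_M^n at C_M = 1.192).
Overall selectivity = C_N/C_P = r_Nτ/(r_Pτ) = r_N/r_P = 1.25.

1.25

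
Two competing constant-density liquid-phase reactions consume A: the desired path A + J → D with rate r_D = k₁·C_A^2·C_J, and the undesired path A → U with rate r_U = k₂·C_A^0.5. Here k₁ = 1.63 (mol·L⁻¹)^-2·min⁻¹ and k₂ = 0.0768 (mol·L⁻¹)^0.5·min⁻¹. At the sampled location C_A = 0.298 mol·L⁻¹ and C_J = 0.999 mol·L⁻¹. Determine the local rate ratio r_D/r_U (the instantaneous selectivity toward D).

3.45

S_{D/U} = r_D/r_U = (k₁·C_A^2·C_J)/(k₂·C_A^0.5) = (k₁/k₂)·C_A^1.5·C_J.
= (1.63×0.2980^2×0.9990) / (0.0768×0.2980^0.5) = 0.1446/0.04192 = 3.45.
Since the desired path is higher order in A, keeping C_A high (PFR or concentrated feed) favours D.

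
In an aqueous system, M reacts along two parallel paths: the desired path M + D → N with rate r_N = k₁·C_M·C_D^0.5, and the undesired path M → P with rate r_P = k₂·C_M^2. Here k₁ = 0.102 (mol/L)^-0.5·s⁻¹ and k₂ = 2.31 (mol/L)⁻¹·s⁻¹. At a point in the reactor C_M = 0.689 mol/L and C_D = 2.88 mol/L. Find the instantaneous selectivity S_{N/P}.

0.109

S_{N/P} = r_N/r_P = (k₁·C_M·C_D^0.5)/(k₂·C_M^2) = (k₁/k₂)·C_M⁻¹·C_D^0.5.
= (0.102×0.6890×2.880^0.5) / (2.31×0.6890^2) = 0.1193/1.097 = 0.109.
The undesired path is higher order in M, so low C_M (CSTR or dilute feed) favours N.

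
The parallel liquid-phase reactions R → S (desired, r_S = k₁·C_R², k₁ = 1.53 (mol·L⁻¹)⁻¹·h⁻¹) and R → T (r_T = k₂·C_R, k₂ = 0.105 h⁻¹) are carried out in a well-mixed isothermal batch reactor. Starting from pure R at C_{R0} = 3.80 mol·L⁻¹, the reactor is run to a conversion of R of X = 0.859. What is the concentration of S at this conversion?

C_R = C_{R0}(1−X) = 0.5358 mol·L⁻¹.
Along a PFR/batch, dC_T/dC_R = −r_T/(r_S+r_T) = −k₂/(k₂+k₁·C_R).
Integrating from C_{R0} to C_R: C_T = (0.105/1.53)·ln[(0.105+1.53·3.80)/(0.105+1.53·0.536)] = 0.06863·ln(5.919/0.9248) = 0.1274 mol·L⁻¹.
Then C_S = (C_{R0}−C_R) − C_T = 3.264 − 0.1274 = 3.137 mol·L⁻¹.

3.14 mol·L⁻¹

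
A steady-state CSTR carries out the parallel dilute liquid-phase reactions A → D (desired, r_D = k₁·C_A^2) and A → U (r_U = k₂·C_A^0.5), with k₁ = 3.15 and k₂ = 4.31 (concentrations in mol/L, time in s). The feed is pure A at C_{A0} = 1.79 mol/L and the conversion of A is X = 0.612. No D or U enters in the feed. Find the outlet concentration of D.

0.326 mol/L

Exit C_A = C_{A0}(1−X) = 1.79×0.388 = 0.6945 mol/L.
Rates in a CSTR are evaluated at the outlet concentration: r_D = 3.15×0.6945^2 = 1.519, r_U = 4.31×0.6945^0.5 = 3.592.
Fraction of consumed A going to D: r_D/(r_D+r_U) = 0.2973.
C_D = 0.2973·C_{A0}·X = 0.2973×1.79×0.612 = 0.326 mol/L.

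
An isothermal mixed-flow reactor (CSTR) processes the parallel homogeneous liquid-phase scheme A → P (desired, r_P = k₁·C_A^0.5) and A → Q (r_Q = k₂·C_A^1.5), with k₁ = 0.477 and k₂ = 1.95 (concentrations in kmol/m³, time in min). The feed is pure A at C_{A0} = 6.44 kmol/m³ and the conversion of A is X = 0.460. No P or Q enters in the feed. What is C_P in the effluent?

0.195 kmol/m³

Exit C_A = C_{A0}(1−X) = 6.44×0.540 = 3.478 kmol/m³.
Rates in a CSTR are evaluated at the outlet concentration: r_P = 0.477×3.478^0.5 = 0.8895, r_Q = 1.95×3.478^1.5 = 12.65.
Fraction of consumed A going to P: r_P/(r_P+r_Q) = 0.06572.
C_P = 0.06572·C_{A0}·X = 0.06572×6.44×0.460 = 0.195 kmol/m³.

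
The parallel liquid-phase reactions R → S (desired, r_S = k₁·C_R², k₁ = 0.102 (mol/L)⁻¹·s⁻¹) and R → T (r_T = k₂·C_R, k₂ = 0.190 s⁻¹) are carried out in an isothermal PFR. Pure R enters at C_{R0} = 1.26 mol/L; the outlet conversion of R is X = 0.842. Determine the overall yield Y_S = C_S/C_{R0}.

C_R = C_{R0}(1−X) = 0.1991 mol/L.
Along a PFR/batch, dC_T/dC_R = −r_T/(r_S+r_T) = −k₂/(k₂+k₁·C_R).
Integrating from C_{R0} to C_R: C_T = (0.190/0.102)·ln[(0.190+0.102·1.26)/(0.190+0.102·0.199)] = 1.863·ln(0.3185/0.2103) = 0.7733 mol/L.
Then C_S = (C_{R0}−C_R) − C_T = 1.061 − 0.7733 = 0.2877 mol/L.
Y_S = C_S/C_{R0} = 0.2877/1.26 = 0.228.

0.228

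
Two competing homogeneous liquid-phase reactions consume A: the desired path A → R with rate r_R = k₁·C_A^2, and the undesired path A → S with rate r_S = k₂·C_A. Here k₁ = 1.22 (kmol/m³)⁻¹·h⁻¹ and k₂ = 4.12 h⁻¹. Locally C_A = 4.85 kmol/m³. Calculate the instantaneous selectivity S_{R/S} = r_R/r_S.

1.44

S_{R/S} = r_R/r_S = (k₁·C_A^2)/(k₂·C_A) = (k₁/k₂)·C_A.
= (1.22×4.850^2) / (4.12×4.850) = 28.70/19.98 = 1.44.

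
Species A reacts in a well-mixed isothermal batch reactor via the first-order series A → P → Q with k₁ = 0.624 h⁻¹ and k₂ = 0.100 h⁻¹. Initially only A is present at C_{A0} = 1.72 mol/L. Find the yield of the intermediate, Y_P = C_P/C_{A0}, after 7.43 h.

Solving the coupled first-order balances gives C_P(t) = [k₁/(k₂−k₁)]·C_{A0}·(e^(−k₁t) − e^(−k₂t)).
e^(−k₁t) = e^(−0.624×7.43) = e^(−4.636) = 0.009693; e^(−k₂t) = e^(−0.7430) = 0.4757.
C_P = 0.624×1.72/(0.100−0.624) × (0.009693−0.4757) = (-2.048)×(-0.4660) = 0.9545 mol/L.
Y_P = C_P/C_{A0} = 0.9545/1.72 = 0.555.

0.555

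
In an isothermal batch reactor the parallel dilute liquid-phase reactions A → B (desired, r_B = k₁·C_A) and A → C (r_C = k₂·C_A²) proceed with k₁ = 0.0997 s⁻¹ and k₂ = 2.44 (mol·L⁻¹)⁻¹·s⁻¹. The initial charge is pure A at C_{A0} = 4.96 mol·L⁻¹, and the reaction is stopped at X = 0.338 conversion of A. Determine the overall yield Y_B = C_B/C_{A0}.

0.00336

C_A = C_{A0}(1−X) = 3.284 mol·L⁻¹.
Along a PFR/batch, dC_B/dC_A = −r_B/(r_B+r_C) = −k₁/(k₁+k₂·C_A).
Integrating from C_{A0} to C_A: C_B = (0.0997/2.44)·ln[(0.0997+2.44·4.96)/(0.0997+2.44·3.28)] = 0.04086·ln(12.20/8.111) = 0.01668 mol·L⁻¹.
Y_B = C_B/C_{A0} = 0.01668/4.96 = 0.00336.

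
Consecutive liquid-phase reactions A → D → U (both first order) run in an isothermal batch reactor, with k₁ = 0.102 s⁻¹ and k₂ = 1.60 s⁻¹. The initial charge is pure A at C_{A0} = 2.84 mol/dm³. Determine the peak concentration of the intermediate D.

0.150 mol/dm³

For a first-order series the maximum intermediate yield is C_{D,max}/C_{A0} = (k₁/k₂)^[k₂/(k₂−k₁)].
= (0.102/1.60)^(1.60/(1.60−0.102)) = (0.06375)^(1.068) = 0.05285.
C_{D,max} = 0.05285×2.84 = 0.150 mol/dm³.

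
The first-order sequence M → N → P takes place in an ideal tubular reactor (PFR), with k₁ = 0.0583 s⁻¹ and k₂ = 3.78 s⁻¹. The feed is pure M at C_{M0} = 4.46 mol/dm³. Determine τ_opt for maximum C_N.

Setting dC_N/dτ = 0 gives τ_opt = ln(k₂/k₁)/(k₂−k₁).
= ln(3.78/0.0583)/(3.78−0.0583) = ln(64.84)/3.722 = 4.172/3.722 = 1.12 s.

1.12 s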